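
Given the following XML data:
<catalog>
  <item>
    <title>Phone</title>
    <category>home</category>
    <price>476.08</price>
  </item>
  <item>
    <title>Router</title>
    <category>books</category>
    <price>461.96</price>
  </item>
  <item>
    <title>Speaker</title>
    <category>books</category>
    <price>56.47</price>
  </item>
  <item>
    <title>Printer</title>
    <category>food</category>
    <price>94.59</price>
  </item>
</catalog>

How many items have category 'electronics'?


Scanning <item> elements for <category>electronics</category>:
Count: 0

ANSWER: 0


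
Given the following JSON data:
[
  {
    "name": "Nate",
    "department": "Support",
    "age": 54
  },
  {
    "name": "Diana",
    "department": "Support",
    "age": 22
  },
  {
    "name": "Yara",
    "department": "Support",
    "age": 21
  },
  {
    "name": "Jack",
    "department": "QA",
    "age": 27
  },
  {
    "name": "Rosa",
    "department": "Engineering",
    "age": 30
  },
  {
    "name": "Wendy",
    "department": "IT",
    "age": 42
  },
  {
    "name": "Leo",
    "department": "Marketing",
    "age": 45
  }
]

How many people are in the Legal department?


Scanning records for department = Legal
  No matches found
Count: 0

ANSWER: 0


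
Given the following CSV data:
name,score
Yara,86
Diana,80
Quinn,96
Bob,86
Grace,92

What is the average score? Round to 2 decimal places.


Scores: 86, 80, 96, 86, 92
Sum = 440
Count = 5
Average = 440 / 5 = 88.00

ANSWER: 88.00


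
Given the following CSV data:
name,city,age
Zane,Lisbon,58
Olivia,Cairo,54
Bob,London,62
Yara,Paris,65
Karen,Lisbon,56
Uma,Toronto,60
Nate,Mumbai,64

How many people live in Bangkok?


Scanning city column for 'Bangkok':
Total matches: 0

ANSWER: 0


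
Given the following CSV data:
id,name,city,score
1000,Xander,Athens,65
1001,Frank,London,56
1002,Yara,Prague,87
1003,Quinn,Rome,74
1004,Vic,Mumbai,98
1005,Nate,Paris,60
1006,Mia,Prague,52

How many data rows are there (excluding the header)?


Counting rows (excluding header):
Header: id,name,city,score
Data rows: 7

ANSWER: 7


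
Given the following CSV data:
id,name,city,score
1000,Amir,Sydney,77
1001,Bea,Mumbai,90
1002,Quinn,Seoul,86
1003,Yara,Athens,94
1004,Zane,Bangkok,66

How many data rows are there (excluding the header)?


Counting rows (excluding header):
Header: id,name,city,score
Data rows: 5

ANSWER: 5


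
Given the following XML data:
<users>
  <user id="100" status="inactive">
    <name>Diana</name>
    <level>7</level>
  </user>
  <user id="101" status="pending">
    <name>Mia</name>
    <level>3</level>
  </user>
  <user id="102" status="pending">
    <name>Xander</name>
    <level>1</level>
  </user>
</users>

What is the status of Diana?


Finding user with name = Diana
user id="100" status="inactive"

ANSWER: inactive


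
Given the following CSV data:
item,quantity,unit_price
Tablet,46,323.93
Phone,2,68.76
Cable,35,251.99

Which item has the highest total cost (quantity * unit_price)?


Computing row totals:
  Tablet: 14900.78
  Phone: 137.52
  Cable: 8819.65
Maximum: Tablet (14900.78)

ANSWER: Tablet


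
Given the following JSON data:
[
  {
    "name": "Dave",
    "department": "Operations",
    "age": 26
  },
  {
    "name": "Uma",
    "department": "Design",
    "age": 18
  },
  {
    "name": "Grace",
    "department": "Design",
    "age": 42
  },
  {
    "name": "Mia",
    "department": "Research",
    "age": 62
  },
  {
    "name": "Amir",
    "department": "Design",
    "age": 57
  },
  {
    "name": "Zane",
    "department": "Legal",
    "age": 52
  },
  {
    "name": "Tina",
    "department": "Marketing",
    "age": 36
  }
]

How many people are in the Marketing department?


Scanning records for department = Marketing
  Record 6: Tina
Count: 1

ANSWER: 1


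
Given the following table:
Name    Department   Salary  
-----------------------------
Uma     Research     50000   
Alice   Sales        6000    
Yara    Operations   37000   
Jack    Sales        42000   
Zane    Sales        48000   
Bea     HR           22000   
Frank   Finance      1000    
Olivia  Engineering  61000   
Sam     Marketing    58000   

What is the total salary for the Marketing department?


Marketing department members:
  Sam: 58000
Total = 58000 = 58000

ANSWER: 58000


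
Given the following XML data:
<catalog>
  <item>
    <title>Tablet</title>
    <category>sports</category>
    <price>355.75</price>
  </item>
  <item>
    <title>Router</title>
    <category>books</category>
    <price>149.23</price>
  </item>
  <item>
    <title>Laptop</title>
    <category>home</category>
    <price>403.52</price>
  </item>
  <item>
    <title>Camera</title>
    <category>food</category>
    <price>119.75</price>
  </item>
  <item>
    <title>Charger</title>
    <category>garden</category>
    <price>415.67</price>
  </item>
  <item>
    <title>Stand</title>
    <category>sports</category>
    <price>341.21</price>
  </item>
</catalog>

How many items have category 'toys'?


Scanning <item> elements for <category>toys</category>:
Count: 0

ANSWER: 0


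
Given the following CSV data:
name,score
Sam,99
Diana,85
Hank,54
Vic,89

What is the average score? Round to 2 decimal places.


Scores: 99, 85, 54, 89
Sum = 327
Count = 4
Average = 327 / 4 = 81.75

ANSWER: 81.75


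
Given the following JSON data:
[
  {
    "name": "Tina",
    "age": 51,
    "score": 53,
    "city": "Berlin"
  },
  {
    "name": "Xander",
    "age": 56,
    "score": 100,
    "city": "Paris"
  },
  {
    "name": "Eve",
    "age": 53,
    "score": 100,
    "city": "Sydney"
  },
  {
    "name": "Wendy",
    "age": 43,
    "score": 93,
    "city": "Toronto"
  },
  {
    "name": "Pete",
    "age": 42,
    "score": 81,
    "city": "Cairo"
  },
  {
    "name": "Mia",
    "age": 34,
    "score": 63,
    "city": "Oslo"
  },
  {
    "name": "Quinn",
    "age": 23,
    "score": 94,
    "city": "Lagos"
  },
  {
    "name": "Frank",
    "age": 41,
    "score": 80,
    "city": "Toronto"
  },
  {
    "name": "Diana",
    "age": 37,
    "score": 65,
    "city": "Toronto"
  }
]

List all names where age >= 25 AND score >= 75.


Checking both conditions:
  Tina (age=51, score=53) -> no
  Xander (age=56, score=100) -> YES
  Eve (age=53, score=100) -> YES
  Wendy (age=43, score=93) -> YES
  Pete (age=42, score=81) -> YES
  Mia (age=34, score=63) -> no
  Quinn (age=23, score=94) -> no
  Frank (age=41, score=80) -> YES
  Diana (age=37, score=65) -> no


ANSWER: Xander, Eve, Wendy, Pete, Frank


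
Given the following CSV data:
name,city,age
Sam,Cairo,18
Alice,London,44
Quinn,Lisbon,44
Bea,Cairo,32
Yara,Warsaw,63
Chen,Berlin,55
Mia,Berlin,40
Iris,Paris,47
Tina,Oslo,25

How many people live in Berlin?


Scanning city column for 'Berlin':
  Row 6: Chen -> MATCH
  Row 7: Mia -> MATCH
Total matches: 2

ANSWER: 2


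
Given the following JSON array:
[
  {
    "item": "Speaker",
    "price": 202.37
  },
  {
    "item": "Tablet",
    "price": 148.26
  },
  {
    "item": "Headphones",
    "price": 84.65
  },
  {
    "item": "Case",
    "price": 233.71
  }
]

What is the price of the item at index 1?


Array index 1 -> Tablet
price = 148.26

ANSWER: 148.26


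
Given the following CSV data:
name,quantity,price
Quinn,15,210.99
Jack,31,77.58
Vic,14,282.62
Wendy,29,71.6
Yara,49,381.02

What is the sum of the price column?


Values in 'price' column:
  Row 1: 210.99
  Row 2: 77.58
  Row 3: 282.62
  Row 4: 71.6
  Row 5: 381.02
Sum = 210.99 + 77.58 + 282.62 + 71.6 + 381.02 = 1023.81

ANSWER: 1023.81


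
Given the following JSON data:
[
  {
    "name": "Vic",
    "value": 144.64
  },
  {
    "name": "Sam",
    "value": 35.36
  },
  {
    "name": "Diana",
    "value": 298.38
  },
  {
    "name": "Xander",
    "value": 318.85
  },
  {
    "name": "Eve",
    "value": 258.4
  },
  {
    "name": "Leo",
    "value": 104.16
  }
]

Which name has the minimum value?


Comparing values:
  Vic: 144.64
  Sam: 35.36
  Diana: 298.38
  Xander: 318.85
  Eve: 258.4
  Leo: 104.16
Minimum: Sam (35.36)

ANSWER: Sam


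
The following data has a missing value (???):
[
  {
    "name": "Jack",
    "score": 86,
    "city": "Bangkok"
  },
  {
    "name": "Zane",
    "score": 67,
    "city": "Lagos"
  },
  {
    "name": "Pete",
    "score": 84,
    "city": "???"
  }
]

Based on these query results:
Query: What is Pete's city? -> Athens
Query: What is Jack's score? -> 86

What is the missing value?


The missing value is Pete's city
From query: Pete's city = Athens

ANSWER: Athens


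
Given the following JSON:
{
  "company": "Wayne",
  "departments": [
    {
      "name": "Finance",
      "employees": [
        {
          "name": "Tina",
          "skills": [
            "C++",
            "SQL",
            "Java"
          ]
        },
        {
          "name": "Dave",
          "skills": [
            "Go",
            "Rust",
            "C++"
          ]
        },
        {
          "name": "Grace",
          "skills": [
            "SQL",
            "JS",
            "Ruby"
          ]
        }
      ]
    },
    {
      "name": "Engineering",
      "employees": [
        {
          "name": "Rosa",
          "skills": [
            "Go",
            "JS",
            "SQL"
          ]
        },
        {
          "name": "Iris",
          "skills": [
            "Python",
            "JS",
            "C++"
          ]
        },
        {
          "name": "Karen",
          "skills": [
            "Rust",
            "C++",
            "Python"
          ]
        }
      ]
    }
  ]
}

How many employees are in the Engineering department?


Path: departments[1].employees
Count: 3

ANSWER: 3


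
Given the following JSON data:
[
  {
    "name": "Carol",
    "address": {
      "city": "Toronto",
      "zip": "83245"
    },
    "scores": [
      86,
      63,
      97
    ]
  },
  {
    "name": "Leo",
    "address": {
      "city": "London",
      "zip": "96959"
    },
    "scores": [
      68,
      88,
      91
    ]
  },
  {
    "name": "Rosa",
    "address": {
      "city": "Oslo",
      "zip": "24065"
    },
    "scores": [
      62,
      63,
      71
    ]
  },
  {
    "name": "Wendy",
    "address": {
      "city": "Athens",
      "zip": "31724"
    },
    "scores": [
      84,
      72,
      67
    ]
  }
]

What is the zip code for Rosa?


Path: records[2].address.zip
Value: 24065

ANSWER: 24065


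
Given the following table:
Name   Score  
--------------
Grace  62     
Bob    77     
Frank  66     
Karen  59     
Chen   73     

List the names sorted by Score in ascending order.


Sorting by Score (ascending):
  Karen: 59
  Grace: 62
  Frank: 66
  Chen: 73
  Bob: 77


ANSWER: Karen, Grace, Frank, Chen, Bob


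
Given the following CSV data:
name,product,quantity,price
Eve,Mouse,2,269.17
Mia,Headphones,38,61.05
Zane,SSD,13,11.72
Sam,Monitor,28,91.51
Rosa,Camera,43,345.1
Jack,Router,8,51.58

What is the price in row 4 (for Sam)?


Row 4: Sam
Column 'price' = 91.51

ANSWER: 91.51


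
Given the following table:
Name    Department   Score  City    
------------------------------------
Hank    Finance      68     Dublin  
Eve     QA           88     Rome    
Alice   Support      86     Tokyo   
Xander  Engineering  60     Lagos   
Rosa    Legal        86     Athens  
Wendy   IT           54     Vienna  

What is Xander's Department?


Row 4: Xander
Department = Engineering

ANSWER: Engineering


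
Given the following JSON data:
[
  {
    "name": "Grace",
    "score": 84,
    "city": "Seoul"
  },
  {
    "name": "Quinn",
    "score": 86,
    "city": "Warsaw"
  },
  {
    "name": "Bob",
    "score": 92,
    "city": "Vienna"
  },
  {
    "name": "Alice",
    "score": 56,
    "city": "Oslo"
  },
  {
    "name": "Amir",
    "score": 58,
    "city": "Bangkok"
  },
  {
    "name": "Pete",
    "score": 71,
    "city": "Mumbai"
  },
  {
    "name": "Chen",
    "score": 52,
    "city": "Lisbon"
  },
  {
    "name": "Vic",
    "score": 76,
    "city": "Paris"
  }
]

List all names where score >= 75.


Filtering records where score >= 75:
  Grace (score=84) -> YES
  Quinn (score=86) -> YES
  Bob (score=92) -> YES
  Alice (score=56) -> no
  Amir (score=58) -> no
  Pete (score=71) -> no
  Chen (score=52) -> no
  Vic (score=76) -> YES


ANSWER: Grace, Quinn, Bob, Vic


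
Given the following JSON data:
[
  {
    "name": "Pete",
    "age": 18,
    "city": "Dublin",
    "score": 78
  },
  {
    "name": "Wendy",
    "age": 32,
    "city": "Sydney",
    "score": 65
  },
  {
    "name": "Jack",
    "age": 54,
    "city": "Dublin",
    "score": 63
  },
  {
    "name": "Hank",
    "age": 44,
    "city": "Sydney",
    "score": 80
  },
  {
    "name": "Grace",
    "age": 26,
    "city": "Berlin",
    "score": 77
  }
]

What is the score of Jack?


Looking up record where name = Jack
Record index: 2
Field 'score' = 63

ANSWER: 63


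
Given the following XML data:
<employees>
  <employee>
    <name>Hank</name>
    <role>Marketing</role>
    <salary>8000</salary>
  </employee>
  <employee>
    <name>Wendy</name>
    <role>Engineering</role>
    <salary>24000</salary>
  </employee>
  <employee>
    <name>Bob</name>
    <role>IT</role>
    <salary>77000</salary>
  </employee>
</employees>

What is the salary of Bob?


Searching for <employee> with <name>Bob</name>
Found at position 3
<salary>77000</salary>

ANSWER: 77000


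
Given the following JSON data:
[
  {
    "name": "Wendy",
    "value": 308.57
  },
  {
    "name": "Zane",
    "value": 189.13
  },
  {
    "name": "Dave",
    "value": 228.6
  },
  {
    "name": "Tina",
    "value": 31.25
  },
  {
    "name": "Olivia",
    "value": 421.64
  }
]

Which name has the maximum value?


Comparing values:
  Wendy: 308.57
  Zane: 189.13
  Dave: 228.6
  Tina: 31.25
  Olivia: 421.64
Maximum: Olivia (421.64)

ANSWER: Olivia


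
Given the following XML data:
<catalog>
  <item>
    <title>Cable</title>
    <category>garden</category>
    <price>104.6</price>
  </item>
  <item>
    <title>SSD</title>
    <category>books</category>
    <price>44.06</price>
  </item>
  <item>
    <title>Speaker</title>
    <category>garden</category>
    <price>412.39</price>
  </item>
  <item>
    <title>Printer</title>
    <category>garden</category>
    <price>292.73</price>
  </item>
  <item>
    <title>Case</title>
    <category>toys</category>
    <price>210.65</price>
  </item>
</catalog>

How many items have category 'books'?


Scanning <item> elements for <category>books</category>:
  Item 2: SSD -> MATCH
Count: 1

ANSWER: 1


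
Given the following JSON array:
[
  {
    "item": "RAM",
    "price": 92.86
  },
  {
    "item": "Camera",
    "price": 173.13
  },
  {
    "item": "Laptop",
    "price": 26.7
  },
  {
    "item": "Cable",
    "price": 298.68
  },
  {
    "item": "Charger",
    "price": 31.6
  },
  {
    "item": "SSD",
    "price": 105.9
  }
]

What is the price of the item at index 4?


Array index 4 -> Charger
price = 31.6

ANSWER: 31.6


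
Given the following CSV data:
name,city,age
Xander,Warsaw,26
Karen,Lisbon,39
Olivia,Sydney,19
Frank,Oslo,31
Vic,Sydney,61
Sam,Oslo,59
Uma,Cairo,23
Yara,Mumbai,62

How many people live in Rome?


Scanning city column for 'Rome':
Total matches: 0

ANSWER: 0


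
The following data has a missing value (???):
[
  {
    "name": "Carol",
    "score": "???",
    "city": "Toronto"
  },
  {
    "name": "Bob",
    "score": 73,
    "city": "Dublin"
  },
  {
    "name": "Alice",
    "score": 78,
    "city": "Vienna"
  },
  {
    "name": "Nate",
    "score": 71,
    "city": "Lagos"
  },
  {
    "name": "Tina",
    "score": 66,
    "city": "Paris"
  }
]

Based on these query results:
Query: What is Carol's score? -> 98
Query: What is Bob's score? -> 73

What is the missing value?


The missing value is Carol's score
From query: Carol's score = 98

ANSWER: 98


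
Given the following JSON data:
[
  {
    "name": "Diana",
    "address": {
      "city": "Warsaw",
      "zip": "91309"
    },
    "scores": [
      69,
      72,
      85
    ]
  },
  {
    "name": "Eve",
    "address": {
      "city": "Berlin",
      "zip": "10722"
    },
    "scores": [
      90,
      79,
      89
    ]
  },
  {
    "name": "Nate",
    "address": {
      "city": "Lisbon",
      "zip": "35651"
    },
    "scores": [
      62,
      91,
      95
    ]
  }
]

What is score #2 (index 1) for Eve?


Path: records[1].scores[1]
Value: 79

ANSWER: 79


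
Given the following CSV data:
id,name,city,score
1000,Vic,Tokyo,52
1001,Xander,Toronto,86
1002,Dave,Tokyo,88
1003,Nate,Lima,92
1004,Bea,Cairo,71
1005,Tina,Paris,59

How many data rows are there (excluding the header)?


Counting rows (excluding header):
Header: id,name,city,score
Data rows: 6

ANSWER: 6


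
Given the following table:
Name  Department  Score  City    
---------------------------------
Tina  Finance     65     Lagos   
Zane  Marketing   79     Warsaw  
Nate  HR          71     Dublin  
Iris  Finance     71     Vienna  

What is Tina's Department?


Row 1: Tina
Department = Finance

ANSWER: Finance


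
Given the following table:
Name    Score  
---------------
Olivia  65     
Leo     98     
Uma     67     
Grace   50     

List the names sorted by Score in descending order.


Sorting by Score (descending):
  Leo: 98
  Uma: 67
  Olivia: 65
  Grace: 50


ANSWER: Leo, Uma, Olivia, Grace


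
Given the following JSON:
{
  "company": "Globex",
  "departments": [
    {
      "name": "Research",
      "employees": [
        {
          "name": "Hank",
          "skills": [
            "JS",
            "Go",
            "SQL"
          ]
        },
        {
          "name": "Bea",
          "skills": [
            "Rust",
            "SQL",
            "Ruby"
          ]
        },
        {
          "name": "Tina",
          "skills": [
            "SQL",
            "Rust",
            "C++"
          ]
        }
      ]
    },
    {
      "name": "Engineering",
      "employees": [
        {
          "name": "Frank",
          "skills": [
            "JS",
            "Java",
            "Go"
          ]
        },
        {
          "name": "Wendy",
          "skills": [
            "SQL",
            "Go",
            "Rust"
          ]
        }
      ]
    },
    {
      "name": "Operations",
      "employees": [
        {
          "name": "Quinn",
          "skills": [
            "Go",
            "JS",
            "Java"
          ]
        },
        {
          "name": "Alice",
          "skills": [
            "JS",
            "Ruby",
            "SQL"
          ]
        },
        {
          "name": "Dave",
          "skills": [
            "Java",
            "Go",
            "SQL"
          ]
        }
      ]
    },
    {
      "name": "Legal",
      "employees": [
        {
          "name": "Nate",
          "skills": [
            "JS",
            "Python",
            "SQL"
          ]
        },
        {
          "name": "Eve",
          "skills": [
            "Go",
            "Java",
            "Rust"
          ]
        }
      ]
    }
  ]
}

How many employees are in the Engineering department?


Path: departments[1].employees
Count: 2

ANSWER: 2


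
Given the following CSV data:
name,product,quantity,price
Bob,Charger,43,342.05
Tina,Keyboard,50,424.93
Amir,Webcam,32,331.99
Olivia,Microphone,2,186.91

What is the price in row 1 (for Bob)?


Row 1: Bob
Column 'price' = 342.05

ANSWER: 342.05


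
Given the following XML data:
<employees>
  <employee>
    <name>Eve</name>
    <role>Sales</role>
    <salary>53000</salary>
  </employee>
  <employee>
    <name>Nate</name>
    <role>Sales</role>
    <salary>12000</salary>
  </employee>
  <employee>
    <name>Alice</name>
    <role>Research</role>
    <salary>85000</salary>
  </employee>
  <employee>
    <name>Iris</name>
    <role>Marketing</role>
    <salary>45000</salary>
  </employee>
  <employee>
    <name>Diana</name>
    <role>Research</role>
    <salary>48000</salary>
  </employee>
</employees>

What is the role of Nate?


Searching for <employee> with <name>Nate</name>
Found at position 2
<role>Sales</role>

ANSWER: Sales


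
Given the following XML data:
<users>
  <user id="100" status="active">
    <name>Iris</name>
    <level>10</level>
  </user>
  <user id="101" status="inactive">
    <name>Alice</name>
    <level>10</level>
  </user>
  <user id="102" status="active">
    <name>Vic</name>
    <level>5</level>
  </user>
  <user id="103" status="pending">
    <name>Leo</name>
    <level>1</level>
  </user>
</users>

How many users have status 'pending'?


Counting users with status='pending':
  Leo (id=103) -> MATCH
Count: 1

ANSWER: 1


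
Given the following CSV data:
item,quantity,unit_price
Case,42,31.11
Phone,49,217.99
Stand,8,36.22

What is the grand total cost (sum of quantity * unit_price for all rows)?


Computing row totals:
  Case: 42 * 31.11 = 1306.62
  Phone: 49 * 217.99 = 10681.51
  Stand: 8 * 36.22 = 289.76
Grand total = 1306.62 + 10681.51 + 289.76 = 12277.89

ANSWER: 12277.89


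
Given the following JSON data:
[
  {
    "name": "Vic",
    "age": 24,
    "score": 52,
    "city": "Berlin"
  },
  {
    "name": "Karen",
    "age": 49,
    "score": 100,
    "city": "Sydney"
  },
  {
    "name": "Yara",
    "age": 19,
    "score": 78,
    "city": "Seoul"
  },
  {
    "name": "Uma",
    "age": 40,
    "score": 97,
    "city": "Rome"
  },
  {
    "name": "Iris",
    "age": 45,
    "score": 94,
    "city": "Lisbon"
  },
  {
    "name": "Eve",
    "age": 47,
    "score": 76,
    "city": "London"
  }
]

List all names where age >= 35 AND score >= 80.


Checking both conditions:
  Vic (age=24, score=52) -> no
  Karen (age=49, score=100) -> YES
  Yara (age=19, score=78) -> no
  Uma (age=40, score=97) -> YES
  Iris (age=45, score=94) -> YES
  Eve (age=47, score=76) -> no


ANSWER: Karen, Uma, Iris


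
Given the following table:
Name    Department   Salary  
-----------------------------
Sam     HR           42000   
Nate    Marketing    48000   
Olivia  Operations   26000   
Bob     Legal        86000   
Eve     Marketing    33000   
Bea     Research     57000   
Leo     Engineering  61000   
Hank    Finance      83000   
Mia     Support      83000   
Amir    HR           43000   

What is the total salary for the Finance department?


Finance department members:
  Hank: 83000
Total = 83000 = 83000

ANSWER: 83000


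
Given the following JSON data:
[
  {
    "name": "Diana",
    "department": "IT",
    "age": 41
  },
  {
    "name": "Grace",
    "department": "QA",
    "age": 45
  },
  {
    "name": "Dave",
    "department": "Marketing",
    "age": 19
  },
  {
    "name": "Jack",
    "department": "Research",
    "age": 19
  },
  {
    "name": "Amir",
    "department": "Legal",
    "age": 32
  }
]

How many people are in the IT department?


Scanning records for department = IT
  Record 0: Diana
Count: 1

ANSWER: 1


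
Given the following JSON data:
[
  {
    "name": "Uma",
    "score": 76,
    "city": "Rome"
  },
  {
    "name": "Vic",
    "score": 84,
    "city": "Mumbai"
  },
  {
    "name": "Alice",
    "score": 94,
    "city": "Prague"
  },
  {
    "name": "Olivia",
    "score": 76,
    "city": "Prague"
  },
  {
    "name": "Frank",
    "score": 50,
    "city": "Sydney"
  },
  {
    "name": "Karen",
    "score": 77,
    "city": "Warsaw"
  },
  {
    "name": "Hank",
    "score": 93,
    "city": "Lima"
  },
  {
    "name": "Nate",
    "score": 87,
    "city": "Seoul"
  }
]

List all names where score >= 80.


Filtering records where score >= 80:
  Uma (score=76) -> no
  Vic (score=84) -> YES
  Alice (score=94) -> YES
  Olivia (score=76) -> no
  Frank (score=50) -> no
  Karen (score=77) -> no
  Hank (score=93) -> YES
  Nate (score=87) -> YES


ANSWER: Vic, Alice, Hank, Nate


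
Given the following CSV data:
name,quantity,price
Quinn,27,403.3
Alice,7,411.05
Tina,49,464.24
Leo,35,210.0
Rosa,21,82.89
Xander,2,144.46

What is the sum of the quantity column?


Values in 'quantity' column:
  Row 1: 27
  Row 2: 7
  Row 3: 49
  Row 4: 35
  Row 5: 21
  Row 6: 2
Sum = 27 + 7 + 49 + 35 + 21 + 2 = 141

ANSWER: 141


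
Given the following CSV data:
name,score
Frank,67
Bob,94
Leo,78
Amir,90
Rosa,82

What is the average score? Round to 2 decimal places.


Scores: 67, 94, 78, 90, 82
Sum = 411
Count = 5
Average = 411 / 5 = 82.20

ANSWER: 82.20


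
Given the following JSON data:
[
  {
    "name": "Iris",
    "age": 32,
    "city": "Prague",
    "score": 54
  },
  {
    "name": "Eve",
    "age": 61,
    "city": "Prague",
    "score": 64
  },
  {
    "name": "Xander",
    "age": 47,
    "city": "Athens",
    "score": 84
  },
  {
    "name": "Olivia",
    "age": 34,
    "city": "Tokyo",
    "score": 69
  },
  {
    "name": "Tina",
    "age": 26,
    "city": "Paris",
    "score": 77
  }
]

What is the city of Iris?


Looking up record where name = Iris
Record index: 0
Field 'city' = Prague

ANSWER: Prague


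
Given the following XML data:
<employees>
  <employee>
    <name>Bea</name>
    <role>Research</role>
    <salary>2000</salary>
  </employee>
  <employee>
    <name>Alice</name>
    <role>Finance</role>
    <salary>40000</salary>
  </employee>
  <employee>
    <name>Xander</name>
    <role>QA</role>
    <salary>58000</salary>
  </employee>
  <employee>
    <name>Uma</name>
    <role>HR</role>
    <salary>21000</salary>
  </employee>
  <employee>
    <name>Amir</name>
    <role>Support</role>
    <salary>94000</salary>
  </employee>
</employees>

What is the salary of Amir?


Searching for <employee> with <name>Amir</name>
Found at position 5
<salary>94000</salary>

ANSWER: 94000


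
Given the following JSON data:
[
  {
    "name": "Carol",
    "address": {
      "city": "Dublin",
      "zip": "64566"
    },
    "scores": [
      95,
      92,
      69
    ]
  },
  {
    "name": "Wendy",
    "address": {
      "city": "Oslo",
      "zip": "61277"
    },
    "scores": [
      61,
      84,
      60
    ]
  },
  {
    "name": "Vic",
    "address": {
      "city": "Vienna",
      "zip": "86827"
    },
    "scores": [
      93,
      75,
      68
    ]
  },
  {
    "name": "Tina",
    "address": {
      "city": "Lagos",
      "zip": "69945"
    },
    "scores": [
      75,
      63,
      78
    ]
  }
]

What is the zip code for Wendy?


Path: records[1].address.zip
Value: 61277

ANSWER: 61277


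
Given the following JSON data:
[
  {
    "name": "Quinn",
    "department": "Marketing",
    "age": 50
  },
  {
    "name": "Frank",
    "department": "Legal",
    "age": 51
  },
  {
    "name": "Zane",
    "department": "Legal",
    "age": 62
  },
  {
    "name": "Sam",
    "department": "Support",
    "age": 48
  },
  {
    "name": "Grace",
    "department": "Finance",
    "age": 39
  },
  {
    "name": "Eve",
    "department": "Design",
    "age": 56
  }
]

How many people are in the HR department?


Scanning records for department = HR
  No matches found
Count: 0

ANSWER: 0


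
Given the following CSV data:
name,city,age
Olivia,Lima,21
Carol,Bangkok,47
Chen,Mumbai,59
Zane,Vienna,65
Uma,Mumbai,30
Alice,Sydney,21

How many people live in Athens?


Scanning city column for 'Athens':
Total matches: 0

ANSWER: 0


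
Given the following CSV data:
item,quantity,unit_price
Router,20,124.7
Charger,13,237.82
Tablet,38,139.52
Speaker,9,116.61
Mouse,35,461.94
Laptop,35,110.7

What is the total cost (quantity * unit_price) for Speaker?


Row: Speaker
quantity = 9
unit_price = 116.61
total = 9 * 116.61 = 1049.49

ANSWER: 1049.49


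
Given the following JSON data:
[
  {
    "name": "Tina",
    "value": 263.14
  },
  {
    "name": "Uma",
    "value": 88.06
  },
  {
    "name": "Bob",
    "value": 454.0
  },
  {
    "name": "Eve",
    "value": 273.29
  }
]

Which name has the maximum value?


Comparing values:
  Tina: 263.14
  Uma: 88.06
  Bob: 454.0
  Eve: 273.29
Maximum: Bob (454.0)

ANSWER: Bob


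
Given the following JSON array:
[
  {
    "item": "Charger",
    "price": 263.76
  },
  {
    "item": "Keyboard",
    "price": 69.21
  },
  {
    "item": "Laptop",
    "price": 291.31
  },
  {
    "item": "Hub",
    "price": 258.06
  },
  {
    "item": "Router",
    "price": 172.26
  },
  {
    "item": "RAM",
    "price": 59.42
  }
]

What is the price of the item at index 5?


Array index 5 -> RAM
price = 59.42

ANSWER: 59.42


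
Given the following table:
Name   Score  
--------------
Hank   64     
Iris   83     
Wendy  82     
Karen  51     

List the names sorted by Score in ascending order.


Sorting by Score (ascending):
  Karen: 51
  Hank: 64
  Wendy: 82
  Iris: 83


ANSWER: Karen, Hank, Wendy, Iris


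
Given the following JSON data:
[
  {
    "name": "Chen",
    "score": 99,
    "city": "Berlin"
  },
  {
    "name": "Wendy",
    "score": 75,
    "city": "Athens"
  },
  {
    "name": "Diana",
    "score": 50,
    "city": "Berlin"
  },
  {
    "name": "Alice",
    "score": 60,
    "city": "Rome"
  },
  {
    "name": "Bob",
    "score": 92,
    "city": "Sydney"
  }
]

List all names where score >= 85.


Filtering records where score >= 85:
  Chen (score=99) -> YES
  Wendy (score=75) -> no
  Diana (score=50) -> no
  Alice (score=60) -> no
  Bob (score=92) -> YES


ANSWER: Chen, Bob


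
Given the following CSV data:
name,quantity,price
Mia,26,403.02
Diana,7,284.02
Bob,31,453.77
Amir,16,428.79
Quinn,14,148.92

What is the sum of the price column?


Values in 'price' column:
  Row 1: 403.02
  Row 2: 284.02
  Row 3: 453.77
  Row 4: 428.79
  Row 5: 148.92
Sum = 403.02 + 284.02 + 453.77 + 428.79 + 148.92 = 1718.52

ANSWER: 1718.52


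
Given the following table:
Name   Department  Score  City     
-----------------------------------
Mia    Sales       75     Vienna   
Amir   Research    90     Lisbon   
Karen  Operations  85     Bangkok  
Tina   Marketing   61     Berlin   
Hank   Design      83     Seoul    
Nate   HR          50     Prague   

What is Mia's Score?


Row 1: Mia
Score = 75

ANSWER: 75


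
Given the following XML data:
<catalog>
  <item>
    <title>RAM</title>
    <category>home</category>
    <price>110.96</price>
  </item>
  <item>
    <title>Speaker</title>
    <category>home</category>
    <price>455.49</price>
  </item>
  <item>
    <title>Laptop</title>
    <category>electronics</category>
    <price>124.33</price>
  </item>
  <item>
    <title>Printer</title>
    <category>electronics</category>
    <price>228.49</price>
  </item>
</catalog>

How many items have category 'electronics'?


Scanning <item> elements for <category>electronics</category>:
  Item 3: Laptop -> MATCH
  Item 4: Printer -> MATCH
Count: 2

ANSWER: 2


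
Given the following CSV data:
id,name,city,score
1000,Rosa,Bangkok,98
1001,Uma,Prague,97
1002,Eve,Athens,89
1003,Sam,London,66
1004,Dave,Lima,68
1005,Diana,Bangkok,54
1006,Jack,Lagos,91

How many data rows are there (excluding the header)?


Counting rows (excluding header):
Header: id,name,city,score
Data rows: 7

ANSWER: 7


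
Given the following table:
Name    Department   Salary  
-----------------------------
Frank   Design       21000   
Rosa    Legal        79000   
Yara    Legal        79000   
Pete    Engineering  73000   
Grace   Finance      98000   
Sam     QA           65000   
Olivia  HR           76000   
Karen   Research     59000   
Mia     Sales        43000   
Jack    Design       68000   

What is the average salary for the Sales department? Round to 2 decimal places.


Sales department members:
  Mia: 43000
Sum = 43000
Count = 1
Average = 43000 / 1 = 43000.00

ANSWER: 43000.00


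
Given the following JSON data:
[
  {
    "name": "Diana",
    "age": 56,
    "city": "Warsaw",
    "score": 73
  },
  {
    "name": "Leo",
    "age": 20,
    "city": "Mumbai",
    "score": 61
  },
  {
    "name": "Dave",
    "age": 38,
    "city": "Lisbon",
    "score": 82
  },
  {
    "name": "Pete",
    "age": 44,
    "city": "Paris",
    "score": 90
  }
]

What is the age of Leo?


Looking up record where name = Leo
Record index: 1
Field 'age' = 20

ANSWER: 20


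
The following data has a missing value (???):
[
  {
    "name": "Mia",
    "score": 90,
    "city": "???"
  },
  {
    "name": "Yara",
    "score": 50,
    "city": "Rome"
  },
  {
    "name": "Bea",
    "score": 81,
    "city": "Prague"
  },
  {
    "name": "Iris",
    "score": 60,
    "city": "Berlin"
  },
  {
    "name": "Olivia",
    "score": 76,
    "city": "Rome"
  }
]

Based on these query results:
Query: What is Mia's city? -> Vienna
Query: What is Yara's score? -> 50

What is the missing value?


The missing value is Mia's city
From query: Mia's city = Vienna

ANSWER: Vienna


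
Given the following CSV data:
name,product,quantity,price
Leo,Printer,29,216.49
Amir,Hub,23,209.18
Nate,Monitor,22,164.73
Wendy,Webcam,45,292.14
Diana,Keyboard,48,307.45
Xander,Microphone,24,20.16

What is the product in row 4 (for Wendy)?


Row 4: Wendy
Column 'product' = Webcam

ANSWER: Webcam


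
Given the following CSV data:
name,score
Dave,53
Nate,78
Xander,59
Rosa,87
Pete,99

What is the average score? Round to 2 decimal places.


Scores: 53, 78, 59, 87, 99
Sum = 376
Count = 5
Average = 376 / 5 = 75.20

ANSWER: 75.20


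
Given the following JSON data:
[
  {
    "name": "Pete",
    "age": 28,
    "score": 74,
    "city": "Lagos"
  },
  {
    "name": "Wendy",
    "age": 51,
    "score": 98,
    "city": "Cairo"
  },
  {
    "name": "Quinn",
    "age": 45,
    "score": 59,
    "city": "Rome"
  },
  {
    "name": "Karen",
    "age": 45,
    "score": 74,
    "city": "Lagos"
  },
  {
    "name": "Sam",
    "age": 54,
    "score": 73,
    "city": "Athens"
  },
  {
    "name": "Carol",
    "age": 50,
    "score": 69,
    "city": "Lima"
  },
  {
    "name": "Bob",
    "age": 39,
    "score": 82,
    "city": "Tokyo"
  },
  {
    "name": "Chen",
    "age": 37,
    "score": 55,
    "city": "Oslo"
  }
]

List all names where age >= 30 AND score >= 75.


Checking both conditions:
  Pete (age=28, score=74) -> no
  Wendy (age=51, score=98) -> YES
  Quinn (age=45, score=59) -> no
  Karen (age=45, score=74) -> no
  Sam (age=54, score=73) -> no
  Carol (age=50, score=69) -> no
  Bob (age=39, score=82) -> YES
  Chen (age=37, score=55) -> no


ANSWER: Wendy, Bob


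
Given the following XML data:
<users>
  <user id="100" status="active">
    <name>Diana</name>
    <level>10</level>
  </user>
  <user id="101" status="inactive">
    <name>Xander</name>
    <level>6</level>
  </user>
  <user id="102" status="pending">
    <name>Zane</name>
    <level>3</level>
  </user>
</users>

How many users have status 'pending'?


Counting users with status='pending':
  Zane (id=102) -> MATCH
Count: 1

ANSWER: 1


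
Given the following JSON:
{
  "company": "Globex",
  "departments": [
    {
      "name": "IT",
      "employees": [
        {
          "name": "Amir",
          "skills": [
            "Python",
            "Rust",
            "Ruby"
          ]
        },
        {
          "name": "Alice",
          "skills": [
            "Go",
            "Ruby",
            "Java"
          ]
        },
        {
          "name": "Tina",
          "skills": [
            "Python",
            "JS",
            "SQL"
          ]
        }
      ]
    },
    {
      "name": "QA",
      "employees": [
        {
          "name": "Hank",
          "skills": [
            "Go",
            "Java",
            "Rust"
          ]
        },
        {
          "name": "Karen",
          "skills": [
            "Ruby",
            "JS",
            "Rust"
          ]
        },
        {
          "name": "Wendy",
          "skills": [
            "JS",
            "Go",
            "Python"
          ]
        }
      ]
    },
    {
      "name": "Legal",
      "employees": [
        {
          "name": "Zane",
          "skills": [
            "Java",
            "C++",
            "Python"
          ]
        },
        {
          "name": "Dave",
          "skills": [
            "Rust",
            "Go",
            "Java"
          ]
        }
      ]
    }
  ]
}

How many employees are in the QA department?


Path: departments[1].employees
Count: 3

ANSWER: 3


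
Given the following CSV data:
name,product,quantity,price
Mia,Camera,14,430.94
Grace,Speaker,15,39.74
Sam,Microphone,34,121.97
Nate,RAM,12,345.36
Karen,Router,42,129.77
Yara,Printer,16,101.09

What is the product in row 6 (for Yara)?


Row 6: Yara
Column 'product' = Printer

ANSWER: Printer


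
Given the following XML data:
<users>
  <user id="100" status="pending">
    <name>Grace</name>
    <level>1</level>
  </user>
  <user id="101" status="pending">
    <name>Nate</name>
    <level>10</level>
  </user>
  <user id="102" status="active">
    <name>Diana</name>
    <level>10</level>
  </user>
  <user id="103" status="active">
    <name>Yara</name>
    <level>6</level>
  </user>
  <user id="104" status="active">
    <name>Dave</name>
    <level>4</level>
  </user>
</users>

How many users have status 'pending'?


Counting users with status='pending':
  Grace (id=100) -> MATCH
  Nate (id=101) -> MATCH
Count: 2

ANSWER: 2


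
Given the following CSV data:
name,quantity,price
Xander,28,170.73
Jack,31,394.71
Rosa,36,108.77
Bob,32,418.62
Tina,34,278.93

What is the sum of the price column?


Values in 'price' column:
  Row 1: 170.73
  Row 2: 394.71
  Row 3: 108.77
  Row 4: 418.62
  Row 5: 278.93
Sum = 170.73 + 394.71 + 108.77 + 418.62 + 278.93 = 1371.76

ANSWER: 1371.76


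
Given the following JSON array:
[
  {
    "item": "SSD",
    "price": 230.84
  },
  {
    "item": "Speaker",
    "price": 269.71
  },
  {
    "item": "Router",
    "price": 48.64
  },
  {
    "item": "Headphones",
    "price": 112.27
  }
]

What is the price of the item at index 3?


Array index 3 -> Headphones
price = 112.27

ANSWER: 112.27


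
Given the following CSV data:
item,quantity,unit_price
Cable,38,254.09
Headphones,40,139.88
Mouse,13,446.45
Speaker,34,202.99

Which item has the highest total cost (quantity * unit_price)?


Computing row totals:
  Cable: 9655.42
  Headphones: 5595.2
  Mouse: 5803.85
  Speaker: 6901.66
Maximum: Cable (9655.42)

ANSWER: Cable


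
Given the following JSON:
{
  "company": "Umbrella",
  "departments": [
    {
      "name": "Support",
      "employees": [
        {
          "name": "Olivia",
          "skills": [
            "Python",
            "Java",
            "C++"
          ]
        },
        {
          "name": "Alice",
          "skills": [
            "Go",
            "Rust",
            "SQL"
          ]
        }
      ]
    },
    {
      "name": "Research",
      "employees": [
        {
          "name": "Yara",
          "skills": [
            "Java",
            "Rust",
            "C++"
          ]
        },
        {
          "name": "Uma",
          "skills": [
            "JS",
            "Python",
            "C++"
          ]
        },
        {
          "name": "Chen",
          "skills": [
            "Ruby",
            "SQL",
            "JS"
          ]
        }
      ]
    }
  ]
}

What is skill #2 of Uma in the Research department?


Path: departments[1].employees[1].skills[1]
Value: Python

ANSWER: Python


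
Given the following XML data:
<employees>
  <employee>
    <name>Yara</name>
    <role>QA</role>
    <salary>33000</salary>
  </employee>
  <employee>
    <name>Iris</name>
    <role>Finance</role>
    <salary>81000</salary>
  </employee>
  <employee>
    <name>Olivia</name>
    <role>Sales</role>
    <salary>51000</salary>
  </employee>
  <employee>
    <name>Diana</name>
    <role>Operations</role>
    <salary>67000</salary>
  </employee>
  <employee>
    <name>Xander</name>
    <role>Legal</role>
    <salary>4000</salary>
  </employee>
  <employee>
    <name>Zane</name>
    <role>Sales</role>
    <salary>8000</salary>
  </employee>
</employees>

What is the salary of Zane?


Searching for <employee> with <name>Zane</name>
Found at position 6
<salary>8000</salary>

ANSWER: 8000


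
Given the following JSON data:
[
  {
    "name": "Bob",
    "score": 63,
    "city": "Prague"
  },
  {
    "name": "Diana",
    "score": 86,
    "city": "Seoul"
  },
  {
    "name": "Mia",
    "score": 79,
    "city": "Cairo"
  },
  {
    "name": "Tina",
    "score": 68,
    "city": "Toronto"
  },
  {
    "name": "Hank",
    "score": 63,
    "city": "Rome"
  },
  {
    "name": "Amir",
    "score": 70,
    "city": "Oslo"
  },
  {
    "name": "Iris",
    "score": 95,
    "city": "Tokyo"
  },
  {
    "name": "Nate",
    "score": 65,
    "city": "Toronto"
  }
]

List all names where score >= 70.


Filtering records where score >= 70:
  Bob (score=63) -> no
  Diana (score=86) -> YES
  Mia (score=79) -> YES
  Tina (score=68) -> no
  Hank (score=63) -> no
  Amir (score=70) -> YES
  Iris (score=95) -> YES
  Nate (score=65) -> no


ANSWER: Diana, Mia, Amir, Iris
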